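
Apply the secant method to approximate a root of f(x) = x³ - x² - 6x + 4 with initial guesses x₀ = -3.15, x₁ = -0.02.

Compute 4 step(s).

f(x) = x³ - x² - 6x + 4
x₀ = -3.15, x₁ = -0.02

Secant formula: x_{n+1} = x_n - f(x_n)(x_n - x_{n-1})/(f(x_n) - f(x_{n-1}))

Iteration 1:
  f(-3.150000) = -18.278375
  f(-0.020000) = 4.119592
  x_2 = -0.020000 - 4.119592×(-0.020000 - (-3.150000))/(4.119592 - (-18.278375))
       = -0.595692
Iteration 2:
  f(-0.020000) = 4.119592
  f(-0.595692) = 7.007921
  x_3 = -0.595692 - 7.007921×(-0.595692 - (-0.020000))/(7.007921 - 4.119592)
       = 0.801103
Iteration 3:
  f(-0.595692) = 7.007921
  f(0.801103) = -0.934262
  x_4 = 0.801103 - (-0.934262)×(0.801103 - (-0.595692))/(-0.934262 - 7.007921)
       = 0.636794
Iteration 4:
  f(0.801103) = -0.934262
  f(0.636794) = 0.031955
  x_5 = 0.636794 - 0.031955×(0.636794 - 0.801103)/(0.031955 - (-0.934262))
       = 0.642228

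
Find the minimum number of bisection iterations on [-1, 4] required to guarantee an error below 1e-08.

We need (b-a)/2^n ≤ 1e-08
(4 - (-1))/2^n ≤ 1e-08
5/2^n ≤ 1e-08
2^n ≥ 500000000
n ≥ log₂(500000000) = 28.90
n ≥ 29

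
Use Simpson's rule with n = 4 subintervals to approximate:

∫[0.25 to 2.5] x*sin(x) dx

f(x) = x*sin(x)
a = 0.25, b = 2.5, n = 4
h = (b - a)/n = 0.562500

Simpson's rule: (h/3)[f(x₀) + 4f(x₁) + 2f(x₂) + ... + f(xₙ)]

x_0 = 0.2500, f(x_0) = 0.061851, coefficient = 1
x_1 = 0.8125, f(x_1) = 0.589882, coefficient = 4
x_2 = 1.3750, f(x_2) = 1.348728, coefficient = 2
x_3 = 1.9375, f(x_3) = 1.808684, coefficient = 4
x_4 = 2.5000, f(x_4) = 1.496180, coefficient = 1

I ≈ (0.562500/3) × 13.849751 = 2.596828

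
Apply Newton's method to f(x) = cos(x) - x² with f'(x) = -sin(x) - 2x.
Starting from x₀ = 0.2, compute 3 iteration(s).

f(x) = cos(x) - x²
f'(x) = -sin(x) - 2x
x₀ = 0.2

Newton-Raphson formula: x_{n+1} = x_n - f(x_n)/f'(x_n)

Iteration 1:
  f(0.200000) = 0.940067
  f'(0.200000) = -0.598669
  x_1 = 0.200000 - 0.940067/(-0.598669) = 1.770260
Iteration 2:
  f(1.770260) = -3.331965
  f'(1.770260) = -4.520693
  x_2 = 1.770260 - (-3.331965)/(-4.520693) = 1.033213
Iteration 3:
  f(1.033213) = -0.555467
  f'(1.033213) = -2.925374
  x_3 = 1.033213 - (-0.555467)/(-2.925374) = 0.843334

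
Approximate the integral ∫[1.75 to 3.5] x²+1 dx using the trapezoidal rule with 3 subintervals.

f(x) = x²+1
a = 1.75, b = 3.5, n = 3
h = (b - a)/n = 0.583333

Trapezoidal rule: (h/2)[f(x₀) + 2f(x₁) + 2f(x₂) + ... + f(xₙ)]

x_0 = 1.7500, f(x_0) = 4.062500, coefficient = 1
x_1 = 2.3333, f(x_1) = 6.444444, coefficient = 2
x_2 = 2.9167, f(x_2) = 9.506944, coefficient = 2
x_3 = 3.5000, f(x_3) = 13.250000, coefficient = 1

I ≈ (0.583333/2) × 49.215278 = 14.354456
Exact value: 14.255208
Error: 0.099248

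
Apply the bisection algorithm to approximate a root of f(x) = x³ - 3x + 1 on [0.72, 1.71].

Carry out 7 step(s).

f(x) = x³ - 3x + 1
Initial interval: [0.72, 1.71]

Iteration 1:
  c_1 = (0.720000 + 1.710000)/2 = 1.215000
  f(c_1) = f(1.215000) = -0.851387
  f(a) × f(c) ≥ 0, new interval: [1.215000, 1.710000]
Iteration 2:
  c_2 = (1.215000 + 1.710000)/2 = 1.462500
  f(c_2) = f(1.462500) = -0.259350
  f(a) × f(c) ≥ 0, new interval: [1.462500, 1.710000]
Iteration 3:
  c_3 = (1.462500 + 1.710000)/2 = 1.586250
  f(c_3) = f(1.586250) = 0.232555
  f(a) × f(c) < 0, new interval: [1.462500, 1.586250]
Iteration 4:
  c_4 = (1.462500 + 1.586250)/2 = 1.524375
  f(c_4) = f(1.524375) = -0.030906
  f(a) × f(c) ≥ 0, new interval: [1.524375, 1.586250]
Iteration 5:
  c_5 = (1.524375 + 1.586250)/2 = 1.555312
  f(c_5) = f(1.555312) = 0.096359
  f(a) × f(c) < 0, new interval: [1.524375, 1.555312]
Iteration 6:
  c_6 = (1.524375 + 1.555312)/2 = 1.539844
  f(c_6) = f(1.539844) = 0.031621
  f(a) × f(c) < 0, new interval: [1.524375, 1.539844]
Iteration 7:
  c_7 = (1.524375 + 1.539844)/2 = 1.532109
  f(c_7) = f(1.532109) = 0.000083
  f(a) × f(c) < 0, new interval: [1.524375, 1.532109]

After 7 iteration(s), the approximation is c_7 = 1.532109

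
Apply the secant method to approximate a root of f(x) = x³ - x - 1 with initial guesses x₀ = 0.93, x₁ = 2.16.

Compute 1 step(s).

f(x) = x³ - x - 1
x₀ = 0.93, x₁ = 2.16

Secant formula: x_{n+1} = x_n - f(x_n)(x_n - x_{n-1})/(f(x_n) - f(x_{n-1}))

Iteration 1:
  f(0.930000) = -1.125643
  f(2.160000) = 6.917696
  x_2 = 2.160000 - 6.917696×(2.160000 - 0.930000)/(6.917696 - (-1.125643))
       = 1.102135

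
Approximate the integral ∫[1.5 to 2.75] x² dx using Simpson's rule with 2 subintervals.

f(x) = x²
a = 1.5, b = 2.75, n = 2
h = (b - a)/n = 0.625000

Simpson's rule: (h/3)[f(x₀) + 4f(x₁) + 2f(x₂) + ... + f(xₙ)]

x_0 = 1.5000, f(x_0) = 2.250000, coefficient = 1
x_1 = 2.1250, f(x_1) = 4.515625, coefficient = 4
x_2 = 2.7500, f(x_2) = 7.562500, coefficient = 1

I ≈ (0.625000/3) × 27.875000 = 5.807292
Exact value: 5.807292
Error: 0.000000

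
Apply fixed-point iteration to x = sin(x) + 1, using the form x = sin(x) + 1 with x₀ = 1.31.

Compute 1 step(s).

Equation: x = sin(x) + 1
Fixed-point form: x = sin(x) + 1
x₀ = 1.31

x_1 = g(1.310000) = 1.966185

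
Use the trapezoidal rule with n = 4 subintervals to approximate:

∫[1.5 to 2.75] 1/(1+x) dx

f(x) = 1/(1+x)
a = 1.5, b = 2.75, n = 4
h = (b - a)/n = 0.312500

Trapezoidal rule: (h/2)[f(x₀) + 2f(x₁) + 2f(x₂) + ... + f(xₙ)]

x_0 = 1.5000, f(x_0) = 0.400000, coefficient = 1
x_1 = 1.8125, f(x_1) = 0.355556, coefficient = 2
x_2 = 2.1250, f(x_2) = 0.320000, coefficient = 2
x_3 = 2.4375, f(x_3) = 0.290909, coefficient = 2
x_4 = 2.7500, f(x_4) = 0.266667, coefficient = 1

I ≈ (0.312500/2) × 2.599596 = 0.406187
Exact value: 0.405465
Error: 0.000722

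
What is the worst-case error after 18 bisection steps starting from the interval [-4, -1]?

Bisection error bound: |error| ≤ (b-a)/2^n
|error| ≤ (-1 - (-4))/2^18 = 3/2^18
|error| ≤ 0.0000114441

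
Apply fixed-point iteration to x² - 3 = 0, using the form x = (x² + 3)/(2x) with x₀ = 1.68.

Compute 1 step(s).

Equation: x² - 3 = 0
Fixed-point form: x = (x² + 3)/(2x)
x₀ = 1.68

x_1 = g(1.680000) = 1.732857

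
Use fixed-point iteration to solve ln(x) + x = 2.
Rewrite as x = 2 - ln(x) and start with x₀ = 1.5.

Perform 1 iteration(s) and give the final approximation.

Equation: ln(x) + x = 2
Fixed-point form: x = 2 - ln(x)
x₀ = 1.5

x_1 = g(1.500000) = 1.594535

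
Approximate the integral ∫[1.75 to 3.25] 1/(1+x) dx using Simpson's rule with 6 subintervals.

f(x) = 1/(1+x)
a = 1.75, b = 3.25, n = 6
h = (b - a)/n = 0.250000

Simpson's rule: (h/3)[f(x₀) + 4f(x₁) + 2f(x₂) + ... + f(xₙ)]

x_0 = 1.7500, f(x_0) = 0.363636, coefficient = 1
x_1 = 2.0000, f(x_1) = 0.333333, coefficient = 4
x_2 = 2.2500, f(x_2) = 0.307692, coefficient = 2
x_3 = 2.5000, f(x_3) = 0.285714, coefficient = 4
x_4 = 2.7500, f(x_4) = 0.266667, coefficient = 2
x_5 = 3.0000, f(x_5) = 0.250000, coefficient = 4
x_6 = 3.2500, f(x_6) = 0.235294, coefficient = 1

I ≈ (0.250000/3) × 5.223839 = 0.435320
Exact value: 0.435318
Error: 0.000002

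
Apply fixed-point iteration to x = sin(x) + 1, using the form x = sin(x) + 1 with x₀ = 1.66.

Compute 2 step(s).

Equation: x = sin(x) + 1
Fixed-point form: x = sin(x) + 1
x₀ = 1.66

x_1 = g(1.660000) = 1.996024
x_2 = g(1.996024) = 1.910945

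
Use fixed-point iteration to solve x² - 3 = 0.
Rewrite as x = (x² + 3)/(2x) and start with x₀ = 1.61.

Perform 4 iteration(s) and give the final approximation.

Equation: x² - 3 = 0
Fixed-point form: x = (x² + 3)/(2x)
x₀ = 1.61

x_1 = g(1.610000) = 1.736677
x_2 = g(1.736677) = 1.732057
x_3 = g(1.732057) = 1.732051
x_4 = g(1.732051) = 1.732051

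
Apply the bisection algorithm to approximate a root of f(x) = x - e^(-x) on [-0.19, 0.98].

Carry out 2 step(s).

f(x) = x - e^(-x)
Initial interval: [-0.19, 0.98]

Iteration 1:
  c_1 = (-0.190000 + 0.980000)/2 = 0.395000
  f(c_1) = f(0.395000) = -0.278680
  f(a) × f(c) ≥ 0, new interval: [0.395000, 0.980000]
Iteration 2:
  c_2 = (0.395000 + 0.980000)/2 = 0.687500
  f(c_2) = f(0.687500) = 0.184668
  f(a) × f(c) < 0, new interval: [0.395000, 0.687500]

After 2 iteration(s), the approximation is c_2 = 0.687500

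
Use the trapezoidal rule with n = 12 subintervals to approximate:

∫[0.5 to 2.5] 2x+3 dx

f(x) = 2x+3
a = 0.5, b = 2.5, n = 12
h = (b - a)/n = 0.166667

Trapezoidal rule: (h/2)[f(x₀) + 2f(x₁) + 2f(x₂) + ... + f(xₙ)]

x_0 = 0.5000, f(x_0) = 4.000000, coefficient = 1
x_1 = 0.6667, f(x_1) = 4.333333, coefficient = 2
x_2 = 0.8333, f(x_2) = 4.666667, coefficient = 2
x_3 = 1.0000, f(x_3) = 5.000000, coefficient = 2
x_4 = 1.1667, f(x_4) = 5.333333, coefficient = 2
x_5 = 1.3333, f(x_5) = 5.666667, coefficient = 2
x_6 = 1.5000, f(x_6) = 6.000000, coefficient = 2
x_7 = 1.6667, f(x_7) = 6.333333, coefficient = 2
x_8 = 1.8333, f(x_8) = 6.666667, coefficient = 2
x_9 = 2.0000, f(x_9) = 7.000000, coefficient = 2
x_10 = 2.1667, f(x_10) = 7.333333, coefficient = 2
x_11 = 2.3333, f(x_11) = 7.666667, coefficient = 2
x_12 = 2.5000, f(x_12) = 8.000000, coefficient = 1

I ≈ (0.166667/2) × 144.000000 = 12.000000
Exact value: 12.000000
Error: 0.000000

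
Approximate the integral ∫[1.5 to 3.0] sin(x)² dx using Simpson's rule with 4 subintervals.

f(x) = sin(x)²
a = 1.5, b = 3.0, n = 4
h = (b - a)/n = 0.375000

Simpson's rule: (h/3)[f(x₀) + 4f(x₁) + 2f(x₂) + ... + f(xₙ)]

x_0 = 1.5000, f(x_0) = 0.994996, coefficient = 1
x_1 = 1.8750, f(x_1) = 0.910280, coefficient = 4
x_2 = 2.2500, f(x_2) = 0.605398, coefficient = 2
x_3 = 2.6250, f(x_3) = 0.243957, coefficient = 4
x_4 = 3.0000, f(x_4) = 0.019915, coefficient = 1

I ≈ (0.375000/3) × 6.842655 = 0.855332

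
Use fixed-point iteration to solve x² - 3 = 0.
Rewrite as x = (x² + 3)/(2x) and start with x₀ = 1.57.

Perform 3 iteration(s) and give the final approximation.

Equation: x² - 3 = 0
Fixed-point form: x = (x² + 3)/(2x)
x₀ = 1.57

x_1 = g(1.570000) = 1.740414
x_2 = g(1.740414) = 1.732071
x_3 = g(1.732071) = 1.732051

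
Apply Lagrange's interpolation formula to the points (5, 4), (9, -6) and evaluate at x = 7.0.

Lagrange interpolation formula:
P(x) = Σ yᵢ × Lᵢ(x)
where Lᵢ(x) = Π_{j≠i} (x - xⱼ)/(xᵢ - xⱼ)

L_0(7.0) = (7.0 - 9)/(5 - 9) = 0.500000
L_1(7.0) = (7.0 - 5)/(9 - 5) = 0.500000

P(7.0) = 4×L_0(7.0) + (-6)×L_1(7.0)
P(7.0) = -1.000000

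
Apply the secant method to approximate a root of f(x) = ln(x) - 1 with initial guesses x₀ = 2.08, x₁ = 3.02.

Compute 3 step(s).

f(x) = ln(x) - 1
x₀ = 2.08, x₁ = 3.02

Secant formula: x_{n+1} = x_n - f(x_n)(x_n - x_{n-1})/(f(x_n) - f(x_{n-1}))

Iteration 1:
  f(2.080000) = -0.267632
  f(3.020000) = 0.105257
  x_2 = 3.020000 - 0.105257×(3.020000 - 2.080000)/(0.105257 - (-0.267632))
       = 2.754662
Iteration 2:
  f(3.020000) = 0.105257
  f(2.754662) = 0.013295
  x_3 = 2.754662 - 0.013295×(2.754662 - 3.020000)/(0.013295 - 0.105257)
       = 2.716303
Iteration 3:
  f(2.754662) = 0.013295
  f(2.716303) = -0.000728
  x_4 = 2.716303 - (-0.000728)×(2.716303 - 2.754662)/(-0.000728 - 0.013295)
       = 2.718295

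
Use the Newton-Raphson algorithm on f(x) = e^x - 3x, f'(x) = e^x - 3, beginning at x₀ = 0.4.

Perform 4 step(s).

f(x) = e^x - 3x
f'(x) = e^x - 3
x₀ = 0.4

Newton-Raphson formula: x_{n+1} = x_n - f(x_n)/f'(x_n)

Iteration 1:
  f(0.400000) = 0.291825
  f'(0.400000) = -1.508175
  x_1 = 0.400000 - 0.291825/(-1.508175) = 0.593495
Iteration 2:
  f(0.593495) = 0.029819
  f'(0.593495) = -1.189695
  x_2 = 0.593495 - 0.029819/(-1.189695) = 0.618560
Iteration 3:
  f(0.618560) = 0.000573
  f'(0.618560) = -1.143747
  x_3 = 0.618560 - 0.000573/(-1.143747) = 0.619061
Iteration 4:
  f(0.619061) = 0.000000
  f'(0.619061) = -1.142817
  x_4 = 0.619061 - 0.000000/(-1.142817) = 0.619061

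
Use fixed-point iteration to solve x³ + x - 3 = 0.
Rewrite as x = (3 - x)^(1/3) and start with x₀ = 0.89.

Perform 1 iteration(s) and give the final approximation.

Equation: x³ + x - 3 = 0
Fixed-point form: x = (3 - x)^(1/3)
x₀ = 0.89

x_1 = g(0.890000) = 1.282609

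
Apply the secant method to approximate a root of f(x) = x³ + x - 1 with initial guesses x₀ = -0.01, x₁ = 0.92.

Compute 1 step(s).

f(x) = x³ + x - 1
x₀ = -0.01, x₁ = 0.92

Secant formula: x_{n+1} = x_n - f(x_n)(x_n - x_{n-1})/(f(x_n) - f(x_{n-1}))

Iteration 1:
  f(-0.010000) = -1.010001
  f(0.920000) = 0.698688
  x_2 = 0.920000 - 0.698688×(0.920000 - (-0.010000))/(0.698688 - (-1.010001))
       = 0.539720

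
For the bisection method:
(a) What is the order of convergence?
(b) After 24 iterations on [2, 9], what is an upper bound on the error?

(a) Bisection has linear (order 1) convergence; the error is halved each step.

(b) Error bound = (b-a)/2^n = (9 - 2)/2^{24}
    = 7/2^{24}

(a) 1 (linear); (b) error ≤ 4.17e-07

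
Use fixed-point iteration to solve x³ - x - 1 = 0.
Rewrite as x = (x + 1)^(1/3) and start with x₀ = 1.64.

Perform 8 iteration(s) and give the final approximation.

Equation: x³ - x - 1 = 0
Fixed-point form: x = (x + 1)^(1/3)
x₀ = 1.64

x_1 = g(1.640000) = 1.382085
x_2 = g(1.382085) = 1.335526
x_3 = g(1.335526) = 1.326768
x_4 = g(1.326768) = 1.325107
x_5 = g(1.325107) = 1.324792
x_6 = g(1.324792) = 1.324732
x_7 = g(1.324732) = 1.324721
x_8 = g(1.324721) = 1.324718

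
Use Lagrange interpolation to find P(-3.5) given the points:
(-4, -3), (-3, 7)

Lagrange interpolation formula:
P(x) = Σ yᵢ × Lᵢ(x)
where Lᵢ(x) = Π_{j≠i} (x - xⱼ)/(xᵢ - xⱼ)

L_0(-3.5) = (-3.5 - (-3))/(-4 - (-3)) = 0.500000
L_1(-3.5) = (-3.5 - (-4))/(-3 - (-4)) = 0.500000

P(-3.5) = (-3)×L_0(-3.5) + 7×L_1(-3.5)
P(-3.5) = 2.000000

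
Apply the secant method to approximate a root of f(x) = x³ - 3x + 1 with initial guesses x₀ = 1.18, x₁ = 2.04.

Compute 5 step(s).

f(x) = x³ - 3x + 1
x₀ = 1.18, x₁ = 2.04

Secant formula: x_{n+1} = x_n - f(x_n)(x_n - x_{n-1})/(f(x_n) - f(x_{n-1}))

Iteration 1:
  f(1.180000) = -0.896968
  f(2.040000) = 3.369664
  x_2 = 2.040000 - 3.369664×(2.040000 - 1.180000)/(3.369664 - (-0.896968))
       = 1.360797
Iteration 2:
  f(2.040000) = 3.369664
  f(1.360797) = -0.562511
  x_3 = 1.360797 - (-0.562511)×(1.360797 - 2.040000)/(-0.562511 - 3.369664)
       = 1.457959
Iteration 3:
  f(1.360797) = -0.562511
  f(1.457959) = -0.274775
  x_4 = 1.457959 - (-0.274775)×(1.457959 - 1.360797)/(-0.274775 - (-0.562511))
       = 1.550744
Iteration 4:
  f(1.457959) = -0.274775
  f(1.550744) = 0.077010
  x_5 = 1.550744 - 0.077010×(1.550744 - 1.457959)/(0.077010 - (-0.274775))
       = 1.530433
Iteration 5:
  f(1.550744) = 0.077010
  f(1.530433) = -0.006682
  x_6 = 1.530433 - (-0.006682)×(1.530433 - 1.550744)/(-0.006682 - 0.077010)
       = 1.532054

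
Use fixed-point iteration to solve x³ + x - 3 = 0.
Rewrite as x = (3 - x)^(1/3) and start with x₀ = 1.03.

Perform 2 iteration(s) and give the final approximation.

Equation: x³ + x - 3 = 0
Fixed-point form: x = (3 - x)^(1/3)
x₀ = 1.03

x_1 = g(1.030000) = 1.253590
x_2 = g(1.253590) = 1.204247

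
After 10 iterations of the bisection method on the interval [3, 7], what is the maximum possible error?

Bisection error bound: |error| ≤ (b-a)/2^n
|error| ≤ (7 - 3)/2^10 = 4/2^10
|error| ≤ 0.0039062500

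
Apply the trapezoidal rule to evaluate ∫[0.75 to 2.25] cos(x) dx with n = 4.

f(x) = cos(x)
a = 0.75, b = 2.25, n = 4
h = (b - a)/n = 0.375000

Trapezoidal rule: (h/2)[f(x₀) + 2f(x₁) + 2f(x₂) + ... + f(xₙ)]

x_0 = 0.7500, f(x_0) = 0.731689, coefficient = 1
x_1 = 1.1250, f(x_1) = 0.431177, coefficient = 2
x_2 = 1.5000, f(x_2) = 0.070737, coefficient = 2
x_3 = 1.8750, f(x_3) = -0.299534, coefficient = 2
x_4 = 2.2500, f(x_4) = -0.628174, coefficient = 1

I ≈ (0.375000/2) × 0.508276 = 0.095302
Exact value: 0.096434
Error: 0.001133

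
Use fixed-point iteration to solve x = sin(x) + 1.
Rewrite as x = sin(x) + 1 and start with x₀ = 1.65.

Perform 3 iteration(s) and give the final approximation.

Equation: x = sin(x) + 1
Fixed-point form: x = sin(x) + 1
x₀ = 1.65

x_1 = g(1.650000) = 1.996865
x_2 = g(1.996865) = 1.910598
x_3 = g(1.910598) = 1.942821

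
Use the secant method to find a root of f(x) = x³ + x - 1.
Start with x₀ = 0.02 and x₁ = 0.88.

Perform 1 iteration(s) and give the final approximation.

f(x) = x³ + x - 1
x₀ = 0.02, x₁ = 0.88

Secant formula: x_{n+1} = x_n - f(x_n)(x_n - x_{n-1})/(f(x_n) - f(x_{n-1}))

Iteration 1:
  f(0.020000) = -0.979992
  f(0.880000) = 0.561472
  x_2 = 0.880000 - 0.561472×(0.880000 - 0.020000)/(0.561472 - (-0.979992))
       = 0.566748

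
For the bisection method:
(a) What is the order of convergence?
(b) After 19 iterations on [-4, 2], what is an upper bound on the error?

(a) Bisection has linear (order 1) convergence; the error is halved each step.

(b) Error bound = (b-a)/2^n = (2 - (-4))/2^{19}
    = 6/2^{19}

(a) 1 (linear); (b) error ≤ 1.14e-05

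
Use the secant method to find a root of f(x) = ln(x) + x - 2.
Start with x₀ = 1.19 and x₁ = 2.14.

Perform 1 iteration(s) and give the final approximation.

f(x) = ln(x) + x - 2
x₀ = 1.19, x₁ = 2.14

Secant formula: x_{n+1} = x_n - f(x_n)(x_n - x_{n-1})/(f(x_n) - f(x_{n-1}))

Iteration 1:
  f(1.190000) = -0.636047
  f(2.140000) = 0.900806
  x_2 = 2.140000 - 0.900806×(2.140000 - 1.190000)/(0.900806 - (-0.636047))
       = 1.583170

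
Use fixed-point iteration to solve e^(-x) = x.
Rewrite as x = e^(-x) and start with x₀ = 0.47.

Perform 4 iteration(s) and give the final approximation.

Equation: e^(-x) = x
Fixed-point form: x = e^(-x)
x₀ = 0.47

x_1 = g(0.470000) = 0.625002
x_2 = g(0.625002) = 0.535260
x_3 = g(0.535260) = 0.585517
x_4 = g(0.585517) = 0.556818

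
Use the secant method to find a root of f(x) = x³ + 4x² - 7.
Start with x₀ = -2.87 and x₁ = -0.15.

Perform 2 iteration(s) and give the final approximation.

f(x) = x³ + 4x² - 7
x₀ = -2.87, x₁ = -0.15

Secant formula: x_{n+1} = x_n - f(x_n)(x_n - x_{n-1})/(f(x_n) - f(x_{n-1}))

Iteration 1:
  f(-2.870000) = 2.307697
  f(-0.150000) = -6.913375
  x_2 = -0.150000 - (-6.913375)×(-0.150000 - (-2.870000))/(-6.913375 - 2.307697)
       = -2.189284
Iteration 2:
  f(-0.150000) = -6.913375
  f(-2.189284) = 1.678696
  x_3 = -2.189284 - 1.678696×(-2.189284 - (-0.150000))/(1.678696 - (-6.913375))
       = -1.790854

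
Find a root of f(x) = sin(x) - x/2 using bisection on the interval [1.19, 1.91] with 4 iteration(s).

f(x) = sin(x) - x/2
Initial interval: [1.19, 1.91]

Iteration 1:
  c_1 = (1.190000 + 1.910000)/2 = 1.550000
  f(c_1) = f(1.550000) = 0.224784
  f(a) × f(c) ≥ 0, new interval: [1.550000, 1.910000]
Iteration 2:
  c_2 = (1.550000 + 1.910000)/2 = 1.730000
  f(c_2) = f(1.730000) = 0.122354
  f(a) × f(c) ≥ 0, new interval: [1.730000, 1.910000]
Iteration 3:
  c_3 = (1.730000 + 1.910000)/2 = 1.820000
  f(c_3) = f(1.820000) = 0.059109
  f(a) × f(c) ≥ 0, new interval: [1.820000, 1.910000]
Iteration 4:
  c_4 = (1.820000 + 1.910000)/2 = 1.865000
  f(c_4) = f(1.865000) = 0.024533
  f(a) × f(c) ≥ 0, new interval: [1.865000, 1.910000]

After 4 iteration(s), the approximation is c_4 = 1.865000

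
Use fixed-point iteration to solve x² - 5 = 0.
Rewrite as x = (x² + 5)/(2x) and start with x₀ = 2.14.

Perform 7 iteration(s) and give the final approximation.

Equation: x² - 5 = 0
Fixed-point form: x = (x² + 5)/(2x)
x₀ = 2.14

x_1 = g(2.140000) = 2.238224
x_2 = g(2.238224) = 2.236069
x_3 = g(2.236069) = 2.236068
x_4 = g(2.236068) = 2.236068
x_5 = g(2.236068) = 2.236068
x_6 = g(2.236068) = 2.236068
x_7 = g(2.236068) = 2.236068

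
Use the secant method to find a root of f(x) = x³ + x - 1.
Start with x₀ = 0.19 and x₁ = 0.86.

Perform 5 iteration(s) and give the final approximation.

f(x) = x³ + x - 1
x₀ = 0.19, x₁ = 0.86

Secant formula: x_{n+1} = x_n - f(x_n)(x_n - x_{n-1})/(f(x_n) - f(x_{n-1}))

Iteration 1:
  f(0.190000) = -0.803141
  f(0.860000) = 0.496056
  x_2 = 0.860000 - 0.496056×(0.860000 - 0.190000)/(0.496056 - (-0.803141))
       = 0.604182
Iteration 2:
  f(0.860000) = 0.496056
  f(0.604182) = -0.175269
  x_3 = 0.604182 - (-0.175269)×(0.604182 - 0.860000)/(-0.175269 - 0.496056)
       = 0.670971
Iteration 3:
  f(0.604182) = -0.175269
  f(0.670971) = -0.026956
  x_4 = 0.670971 - (-0.026956)×(0.670971 - 0.604182)/(-0.026956 - (-0.175269))
       = 0.683110
Iteration 4:
  f(0.670971) = -0.026956
  f(0.683110) = 0.001876
  x_5 = 0.683110 - 0.001876×(0.683110 - 0.670971)/(0.001876 - (-0.026956))
       = 0.682320
Iteration 5:
  f(0.683110) = 0.001876
  f(0.682320) = -0.000018
  x_6 = 0.682320 - (-0.000018)×(0.682320 - 0.683110)/(-0.000018 - 0.001876)
       = 0.682328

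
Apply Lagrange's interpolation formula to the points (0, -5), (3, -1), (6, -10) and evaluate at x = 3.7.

Lagrange interpolation formula:
P(x) = Σ yᵢ × Lᵢ(x)
where Lᵢ(x) = Π_{j≠i} (x - xⱼ)/(xᵢ - xⱼ)

L_0(3.7) = (3.7 - 3)/(0 - 3) × (3.7 - 6)/(0 - 6) = -0.089444
L_1(3.7) = (3.7 - 0)/(3 - 0) × (3.7 - 6)/(3 - 6) = 0.945556
L_2(3.7) = (3.7 - 0)/(6 - 0) × (3.7 - 3)/(6 - 3) = 0.143889

P(3.7) = (-5)×L_0(3.7) + (-1)×L_1(3.7) + (-10)×L_2(3.7)
P(3.7) = -1.937222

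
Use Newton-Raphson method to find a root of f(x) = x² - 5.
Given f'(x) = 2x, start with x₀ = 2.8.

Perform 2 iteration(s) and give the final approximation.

f(x) = x² - 5
f'(x) = 2x
x₀ = 2.8

Newton-Raphson formula: x_{n+1} = x_n - f(x_n)/f'(x_n)

Iteration 1:
  f(2.800000) = 2.840000
  f'(2.800000) = 5.600000
  x_1 = 2.800000 - 2.840000/5.600000 = 2.292857
Iteration 2:
  f(2.292857) = 0.257194
  f'(2.292857) = 4.585714
  x_2 = 2.292857 - 0.257194/4.585714 = 2.236771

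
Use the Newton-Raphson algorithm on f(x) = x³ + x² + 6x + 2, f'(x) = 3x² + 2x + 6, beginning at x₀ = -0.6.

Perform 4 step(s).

f(x) = x³ + x² + 6x + 2
f'(x) = 3x² + 2x + 6
x₀ = -0.6

Newton-Raphson formula: x_{n+1} = x_n - f(x_n)/f'(x_n)

Iteration 1:
  f(-0.600000) = -1.456000
  f'(-0.600000) = 5.880000
  x_1 = -0.600000 - (-1.456000)/5.880000 = -0.352381
Iteration 2:
  f(-0.352381) = -0.033869
  f'(-0.352381) = 5.667755
  x_2 = -0.352381 - (-0.033869)/5.667755 = -0.346405
Iteration 3:
  f(-0.346405) = -0.000002
  f'(-0.346405) = 5.667179
  x_3 = -0.346405 - (-0.000002)/5.667179 = -0.346405
Iteration 4:
  f(-0.346405) = 0.000000
  f'(-0.346405) = 5.667179
  x_4 = -0.346405 - 0.000000/5.667179 = -0.346405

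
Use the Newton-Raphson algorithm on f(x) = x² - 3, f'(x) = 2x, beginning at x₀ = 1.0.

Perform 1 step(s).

f(x) = x² - 3
f'(x) = 2x
x₀ = 1.0

Newton-Raphson formula: x_{n+1} = x_n - f(x_n)/f'(x_n)

Iteration 1:
  f(1.000000) = -2.000000
  f'(1.000000) = 2.000000
  x_1 = 1.000000 - (-2.000000)/2.000000 = 2.000000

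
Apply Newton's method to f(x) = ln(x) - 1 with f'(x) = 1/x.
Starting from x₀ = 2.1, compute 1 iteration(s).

f(x) = ln(x) - 1
f'(x) = 1/x
x₀ = 2.1

Newton-Raphson formula: x_{n+1} = x_n - f(x_n)/f'(x_n)

Iteration 1:
  f(2.100000) = -0.258063
  f'(2.100000) = 0.476190
  x_1 = 2.100000 - (-0.258063)/0.476190 = 2.641932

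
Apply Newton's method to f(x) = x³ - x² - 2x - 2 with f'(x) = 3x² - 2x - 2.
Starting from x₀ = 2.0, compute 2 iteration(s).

f(x) = x³ - x² - 2x - 2
f'(x) = 3x² - 2x - 2
x₀ = 2.0

Newton-Raphson formula: x_{n+1} = x_n - f(x_n)/f'(x_n)

Iteration 1:
  f(2.000000) = -2.000000
  f'(2.000000) = 6.000000
  x_1 = 2.000000 - (-2.000000)/6.000000 = 2.333333
Iteration 2:
  f(2.333333) = 0.592593
  f'(2.333333) = 9.666667
  x_2 = 2.333333 - 0.592593/9.666667 = 2.272031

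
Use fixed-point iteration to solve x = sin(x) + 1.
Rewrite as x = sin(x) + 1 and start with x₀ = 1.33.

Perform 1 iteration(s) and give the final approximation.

Equation: x = sin(x) + 1
Fixed-point form: x = sin(x) + 1
x₀ = 1.33

x_1 = g(1.330000) = 1.971148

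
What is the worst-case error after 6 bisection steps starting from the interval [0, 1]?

Bisection error bound: |error| ≤ (b-a)/2^n
|error| ≤ (1 - 0)/2^6 = 1/2^6
|error| ≤ 0.0156250000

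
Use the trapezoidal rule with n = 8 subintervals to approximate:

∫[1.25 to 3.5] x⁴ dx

f(x) = x⁴
a = 1.25, b = 3.5, n = 8
h = (b - a)/n = 0.281250

Trapezoidal rule: (h/2)[f(x₀) + 2f(x₁) + 2f(x₂) + ... + f(xₙ)]

x_0 = 1.2500, f(x_0) = 2.441406, coefficient = 1
x_1 = 1.5312, f(x_1) = 5.497743, coefficient = 2
x_2 = 1.8125, f(x_2) = 10.792252, coefficient = 2
x_3 = 2.0938, f(x_3) = 19.217607, coefficient = 2
x_4 = 2.3750, f(x_4) = 31.816650, coefficient = 2
x_5 = 2.6562, f(x_5) = 49.782395, coefficient = 2
x_6 = 2.9375, f(x_6) = 74.458023, coefficient = 2
x_7 = 3.2188, f(x_7) = 107.336884, coefficient = 2
x_8 = 3.5000, f(x_8) = 150.062500, coefficient = 1

I ≈ (0.281250/2) × 750.307014 = 105.511924
Exact value: 104.433398
Error: 1.078525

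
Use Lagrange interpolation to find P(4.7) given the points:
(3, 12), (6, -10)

Lagrange interpolation formula:
P(x) = Σ yᵢ × Lᵢ(x)
where Lᵢ(x) = Π_{j≠i} (x - xⱼ)/(xᵢ - xⱼ)

L_0(4.7) = (4.7 - 6)/(3 - 6) = 0.433333
L_1(4.7) = (4.7 - 3)/(6 - 3) = 0.566667

P(4.7) = 12×L_0(4.7) + (-10)×L_1(4.7)
P(4.7) = -0.466667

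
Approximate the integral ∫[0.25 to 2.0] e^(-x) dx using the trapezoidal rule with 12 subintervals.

f(x) = e^(-x)
a = 0.25, b = 2.0, n = 12
h = (b - a)/n = 0.145833

Trapezoidal rule: (h/2)[f(x₀) + 2f(x₁) + 2f(x₂) + ... + f(xₙ)]

x_0 = 0.2500, f(x_0) = 0.778801, coefficient = 1
x_1 = 0.3958, f(x_1) = 0.673119, coefficient = 2
x_2 = 0.5417, f(x_2) = 0.581778, coefficient = 2
x_3 = 0.6875, f(x_3) = 0.502832, coefficient = 2
x_4 = 0.8333, f(x_4) = 0.434598, coefficient = 2
x_5 = 0.9792, f(x_5) = 0.375624, coefficient = 2
x_6 = 1.1250, f(x_6) = 0.324652, coefficient = 2
x_7 = 1.2708, f(x_7) = 0.280598, coefficient = 2
x_8 = 1.4167, f(x_8) = 0.242521, coefficient = 2
x_9 = 1.5625, f(x_9) = 0.209611, coefficient = 2
x_10 = 1.7083, f(x_10) = 0.181167, coefficient = 2
x_11 = 1.8542, f(x_11) = 0.156583, coefficient = 2
x_12 = 2.0000, f(x_12) = 0.135335, coefficient = 1

I ≈ (0.145833/2) × 8.840304 = 0.644605
Exact value: 0.643465
Error: 0.001140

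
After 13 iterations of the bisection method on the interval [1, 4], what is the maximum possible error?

Bisection error bound: |error| ≤ (b-a)/2^n
|error| ≤ (4 - 1)/2^13 = 3/2^13
|error| ≤ 0.0003662109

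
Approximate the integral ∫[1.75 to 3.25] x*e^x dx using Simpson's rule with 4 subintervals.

f(x) = x*e^x
a = 1.75, b = 3.25, n = 4
h = (b - a)/n = 0.375000

Simpson's rule: (h/3)[f(x₀) + 4f(x₁) + 2f(x₂) + ... + f(xₙ)]

x_0 = 1.7500, f(x_0) = 10.070555, coefficient = 1
x_1 = 2.1250, f(x_1) = 17.792407, coefficient = 4
x_2 = 2.5000, f(x_2) = 30.456235, coefficient = 2
x_3 = 2.8750, f(x_3) = 50.960594, coefficient = 4
x_4 = 3.2500, f(x_4) = 83.818605, coefficient = 1

I ≈ (0.375000/3) × 429.813635 = 53.726704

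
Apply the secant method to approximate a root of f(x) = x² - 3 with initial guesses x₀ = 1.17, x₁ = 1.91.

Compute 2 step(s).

f(x) = x² - 3
x₀ = 1.17, x₁ = 1.91

Secant formula: x_{n+1} = x_n - f(x_n)(x_n - x_{n-1})/(f(x_n) - f(x_{n-1}))

Iteration 1:
  f(1.170000) = -1.631100
  f(1.910000) = 0.648100
  x_2 = 1.910000 - 0.648100×(1.910000 - 1.170000)/(0.648100 - (-1.631100))
       = 1.699578
Iteration 2:
  f(1.910000) = 0.648100
  f(1.699578) = -0.111435
  x_3 = 1.699578 - (-0.111435)×(1.699578 - 1.910000)/(-0.111435 - 0.648100)
       = 1.730450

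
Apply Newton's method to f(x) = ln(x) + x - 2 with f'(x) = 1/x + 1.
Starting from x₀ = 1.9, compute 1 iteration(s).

f(x) = ln(x) + x - 2
f'(x) = 1/x + 1
x₀ = 1.9

Newton-Raphson formula: x_{n+1} = x_n - f(x_n)/f'(x_n)

Iteration 1:
  f(1.900000) = 0.541854
  f'(1.900000) = 1.526316
  x_1 = 1.900000 - 0.541854/1.526316 = 1.544992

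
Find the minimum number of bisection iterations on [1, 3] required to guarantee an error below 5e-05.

We need (b-a)/2^n ≤ 5e-05
(3 - 1)/2^n ≤ 5e-05
2/2^n ≤ 5e-05
2^n ≥ 40000
n ≥ log₂(40000) = 15.29
n ≥ 16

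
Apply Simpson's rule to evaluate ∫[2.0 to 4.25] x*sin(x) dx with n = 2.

f(x) = x*sin(x)
a = 2.0, b = 4.25, n = 2
h = (b - a)/n = 1.125000

Simpson's rule: (h/3)[f(x₀) + 4f(x₁) + 2f(x₂) + ... + f(xₙ)]

x_0 = 2.0000, f(x_0) = 1.818595, coefficient = 1
x_1 = 3.1250, f(x_1) = 0.051850, coefficient = 4
x_2 = 4.2500, f(x_2) = -3.803705, coefficient = 1

I ≈ (1.125000/3) × -1.777711 = -0.666642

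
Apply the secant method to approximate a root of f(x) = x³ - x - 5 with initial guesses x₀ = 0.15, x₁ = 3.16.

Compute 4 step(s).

f(x) = x³ - x - 5
x₀ = 0.15, x₁ = 3.16

Secant formula: x_{n+1} = x_n - f(x_n)(x_n - x_{n-1})/(f(x_n) - f(x_{n-1}))

Iteration 1:
  f(0.150000) = -5.146625
  f(3.160000) = 23.394496
  x_2 = 3.160000 - 23.394496×(3.160000 - 0.150000)/(23.394496 - (-5.146625))
       = 0.692773
Iteration 2:
  f(3.160000) = 23.394496
  f(0.692773) = -5.360288
  x_3 = 0.692773 - (-5.360288)×(0.692773 - 3.160000)/(-5.360288 - 23.394496)
       = 1.152698
Iteration 3:
  f(0.692773) = -5.360288
  f(1.152698) = -4.621094
  x_4 = 1.152698 - (-4.621094)×(1.152698 - 0.692773)/(-4.621094 - (-5.360288))
       = 4.027936
Iteration 4:
  f(1.152698) = -4.621094
  f(4.027936) = 56.322381
  x_5 = 4.027936 - 56.322381×(4.027936 - 1.152698)/(56.322381 - (-4.621094))
       = 1.370715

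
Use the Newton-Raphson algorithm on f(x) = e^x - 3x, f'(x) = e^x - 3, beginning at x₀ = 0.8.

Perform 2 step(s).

f(x) = e^x - 3x
f'(x) = e^x - 3
x₀ = 0.8

Newton-Raphson formula: x_{n+1} = x_n - f(x_n)/f'(x_n)

Iteration 1:
  f(0.800000) = -0.174459
  f'(0.800000) = -0.774459
  x_1 = 0.800000 - (-0.174459)/(-0.774459) = 0.574734
Iteration 2:
  f(0.574734) = 0.052456
  f'(0.574734) = -1.223342
  x_2 = 0.574734 - 0.052456/(-1.223342) = 0.617613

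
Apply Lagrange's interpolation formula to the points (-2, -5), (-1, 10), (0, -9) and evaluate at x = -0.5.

Lagrange interpolation formula:
P(x) = Σ yᵢ × Lᵢ(x)
where Lᵢ(x) = Π_{j≠i} (x - xⱼ)/(xᵢ - xⱼ)

L_0(-0.5) = (-0.5 - (-1))/(-2 - (-1)) × (-0.5 - 0)/(-2 - 0) = -0.125000
L_1(-0.5) = (-0.5 - (-2))/(-1 - (-2)) × (-0.5 - 0)/(-1 - 0) = 0.750000
L_2(-0.5) = (-0.5 - (-2))/(0 - (-2)) × (-0.5 - (-1))/(0 - (-1)) = 0.375000

P(-0.5) = (-5)×L_0(-0.5) + 10×L_1(-0.5) + (-9)×L_2(-0.5)
P(-0.5) = 4.750000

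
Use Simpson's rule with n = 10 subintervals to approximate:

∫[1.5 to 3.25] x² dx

f(x) = x²
a = 1.5, b = 3.25, n = 10
h = (b - a)/n = 0.175000

Simpson's rule: (h/3)[f(x₀) + 4f(x₁) + 2f(x₂) + ... + f(xₙ)]

x_0 = 1.5000, f(x_0) = 2.250000, coefficient = 1
x_1 = 1.6750, f(x_1) = 2.805625, coefficient = 4
x_2 = 1.8500, f(x_2) = 3.422500, coefficient = 2
x_3 = 2.0250, f(x_3) = 4.100625, coefficient = 4
x_4 = 2.2000, f(x_4) = 4.840000, coefficient = 2
x_5 = 2.3750, f(x_5) = 5.640625, coefficient = 4
x_6 = 2.5500, f(x_6) = 6.502500, coefficient = 2
x_7 = 2.7250, f(x_7) = 7.425625, coefficient = 4
x_8 = 2.9000, f(x_8) = 8.410000, coefficient = 2
x_9 = 3.0750, f(x_9) = 9.455625, coefficient = 4
x_10 = 3.2500, f(x_10) = 10.562500, coefficient = 1

I ≈ (0.175000/3) × 176.875000 = 10.317708
Exact value: 10.317708
Error: 0.000000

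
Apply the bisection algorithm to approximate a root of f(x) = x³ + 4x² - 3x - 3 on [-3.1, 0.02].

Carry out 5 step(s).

f(x) = x³ + 4x² - 3x - 3
Initial interval: [-3.1, 0.02]

Iteration 1:
  c_1 = (-3.100000 + 0.020000)/2 = -1.540000
  f(c_1) = f(-1.540000) = 7.454136
  f(a) × f(c) ≥ 0, new interval: [-1.540000, 0.020000]
Iteration 2:
  c_2 = (-1.540000 + 0.020000)/2 = -0.760000
  f(c_2) = f(-0.760000) = 1.151424
  f(a) × f(c) ≥ 0, new interval: [-0.760000, 0.020000]
Iteration 3:
  c_3 = (-0.760000 + 0.020000)/2 = -0.370000
  f(c_3) = f(-0.370000) = -1.393053
  f(a) × f(c) < 0, new interval: [-0.760000, -0.370000]
Iteration 4:
  c_4 = (-0.760000 + (-0.370000))/2 = -0.565000
  f(c_4) = f(-0.565000) = -0.208462
  f(a) × f(c) < 0, new interval: [-0.760000, -0.565000]
Iteration 5:
  c_5 = (-0.760000 + (-0.565000))/2 = -0.662500
  f(c_5) = f(-0.662500) = 0.452350
  f(a) × f(c) ≥ 0, new interval: [-0.662500, -0.565000]

After 5 iteration(s), the approximation is c_5 = -0.662500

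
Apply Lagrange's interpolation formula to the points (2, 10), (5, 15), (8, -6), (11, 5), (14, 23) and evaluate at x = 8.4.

Lagrange interpolation formula:
P(x) = Σ yᵢ × Lᵢ(x)
where Lᵢ(x) = Π_{j≠i} (x - xⱼ)/(xᵢ - xⱼ)

L_0(8.4) = (8.4 - 5)/(2 - 5) × (8.4 - 8)/(2 - 8) × (8.4 - 11)/(2 - 11) × (8.4 - 14)/(2 - 14) = 0.010186
L_1(8.4) = (8.4 - 2)/(5 - 2) × (8.4 - 8)/(5 - 8) × (8.4 - 11)/(5 - 11) × (8.4 - 14)/(5 - 14) = -0.076695
L_2(8.4) = (8.4 - 2)/(8 - 2) × (8.4 - 5)/(8 - 5) × (8.4 - 11)/(8 - 11) × (8.4 - 14)/(8 - 14) = 0.977857
L_3(8.4) = (8.4 - 2)/(11 - 2) × (8.4 - 5)/(11 - 5) × (8.4 - 8)/(11 - 8) × (8.4 - 14)/(11 - 14) = 0.100293
L_4(8.4) = (8.4 - 2)/(14 - 2) × (8.4 - 5)/(14 - 5) × (8.4 - 8)/(14 - 8) × (8.4 - 11)/(14 - 11) = -0.011641

P(8.4) = 10×L_0(8.4) + 15×L_1(8.4) + (-6)×L_2(8.4) + 5×L_3(8.4) + 23×L_4(8.4)
P(8.4) = -6.681982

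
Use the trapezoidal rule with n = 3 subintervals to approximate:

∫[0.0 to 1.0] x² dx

f(x) = x²
a = 0.0, b = 1.0, n = 3
h = (b - a)/n = 0.333333

Trapezoidal rule: (h/2)[f(x₀) + 2f(x₁) + 2f(x₂) + ... + f(xₙ)]

x_0 = 0.0000, f(x_0) = 0.000000, coefficient = 1
x_1 = 0.3333, f(x_1) = 0.111111, coefficient = 2
x_2 = 0.6667, f(x_2) = 0.444444, coefficient = 2
x_3 = 1.0000, f(x_3) = 1.000000, coefficient = 1

I ≈ (0.333333/2) × 2.111111 = 0.351852
Exact value: 0.333333
Error: 0.018519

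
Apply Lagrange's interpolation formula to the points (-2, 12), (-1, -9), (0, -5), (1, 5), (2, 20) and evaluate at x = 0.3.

Lagrange interpolation formula:
P(x) = Σ yᵢ × Lᵢ(x)
where Lᵢ(x) = Π_{j≠i} (x - xⱼ)/(xᵢ - xⱼ)

L_0(0.3) = (0.3 - (-1))/(-2 - (-1)) × (0.3 - 0)/(-2 - 0) × (0.3 - 1)/(-2 - 1) × (0.3 - 2)/(-2 - 2) = 0.019338
L_1(0.3) = (0.3 - (-2))/(-1 - (-2)) × (0.3 - 0)/(-1 - 0) × (0.3 - 1)/(-1 - 1) × (0.3 - 2)/(-1 - 2) = -0.136850
L_2(0.3) = (0.3 - (-2))/(0 - (-2)) × (0.3 - (-1))/(0 - (-1)) × (0.3 - 1)/(0 - 1) × (0.3 - 2)/(0 - 2) = 0.889525
L_3(0.3) = (0.3 - (-2))/(1 - (-2)) × (0.3 - (-1))/(1 - (-1)) × (0.3 - 0)/(1 - 0) × (0.3 - 2)/(1 - 2) = 0.254150
L_4(0.3) = (0.3 - (-2))/(2 - (-2)) × (0.3 - (-1))/(2 - (-1)) × (0.3 - 0)/(2 - 0) × (0.3 - 1)/(2 - 1) = -0.026162

P(0.3) = 12×L_0(0.3) + (-9)×L_1(0.3) + (-5)×L_2(0.3) + 5×L_3(0.3) + 20×L_4(0.3)
P(0.3) = -2.236425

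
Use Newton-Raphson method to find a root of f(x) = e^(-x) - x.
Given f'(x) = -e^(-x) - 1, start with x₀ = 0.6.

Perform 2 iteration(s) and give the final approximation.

f(x) = e^(-x) - x
f'(x) = -e^(-x) - 1
x₀ = 0.6

Newton-Raphson formula: x_{n+1} = x_n - f(x_n)/f'(x_n)

Iteration 1:
  f(0.600000) = -0.051188
  f'(0.600000) = -1.548812
  x_1 = 0.600000 - (-0.051188)/(-1.548812) = 0.566950
Iteration 2:
  f(0.566950) = 0.000303
  f'(0.566950) = -1.567253
  x_2 = 0.566950 - 0.000303/(-1.567253) = 0.567143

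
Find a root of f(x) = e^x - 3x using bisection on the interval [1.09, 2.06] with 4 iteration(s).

f(x) = e^x - 3x
Initial interval: [1.09, 2.06]

Iteration 1:
  c_1 = (1.090000 + 2.060000)/2 = 1.575000
  f(c_1) = f(1.575000) = 0.105742
  f(a) × f(c) < 0, new interval: [1.090000, 1.575000]
Iteration 2:
  c_2 = (1.090000 + 1.575000)/2 = 1.332500
  f(c_2) = f(1.332500) = -0.206992
  f(a) × f(c) ≥ 0, new interval: [1.332500, 1.575000]
Iteration 3:
  c_3 = (1.332500 + 1.575000)/2 = 1.453750
  f(c_3) = f(1.453750) = -0.082119
  f(a) × f(c) ≥ 0, new interval: [1.453750, 1.575000]
Iteration 4:
  c_4 = (1.453750 + 1.575000)/2 = 1.514375
  f(c_4) = f(1.514375) = 0.003454
  f(a) × f(c) < 0, new interval: [1.453750, 1.514375]

After 4 iteration(s), the approximation is c_4 = 1.514375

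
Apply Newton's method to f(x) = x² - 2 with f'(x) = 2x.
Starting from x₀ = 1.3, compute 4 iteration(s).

f(x) = x² - 2
f'(x) = 2x
x₀ = 1.3

Newton-Raphson formula: x_{n+1} = x_n - f(x_n)/f'(x_n)

Iteration 1:
  f(1.300000) = -0.310000
  f'(1.300000) = 2.600000
  x_1 = 1.300000 - (-0.310000)/2.600000 = 1.419231
Iteration 2:
  f(1.419231) = 0.014216
  f'(1.419231) = 2.838462
  x_2 = 1.419231 - 0.014216/2.838462 = 1.414222
Iteration 3:
  f(1.414222) = 0.000025
  f'(1.414222) = 2.828445
  x_3 = 1.414222 - 0.000025/2.828445 = 1.414214
Iteration 4:
  f(1.414214) = 0.000000
  f'(1.414214) = 2.828427
  x_4 = 1.414214 - 0.000000/2.828427 = 1.414214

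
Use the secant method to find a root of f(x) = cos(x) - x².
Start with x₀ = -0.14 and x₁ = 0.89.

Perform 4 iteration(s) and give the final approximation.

f(x) = cos(x) - x²
x₀ = -0.14, x₁ = 0.89

Secant formula: x_{n+1} = x_n - f(x_n)(x_n - x_{n-1})/(f(x_n) - f(x_{n-1}))

Iteration 1:
  f(-0.140000) = 0.970616
  f(0.890000) = -0.162688
  x_2 = 0.890000 - (-0.162688)×(0.890000 - (-0.140000))/(-0.162688 - 0.970616)
       = 0.742142
Iteration 2:
  f(0.890000) = -0.162688
  f(0.742142) = 0.186249
  x_3 = 0.742142 - 0.186249×(0.742142 - 0.890000)/(0.186249 - (-0.162688))
       = 0.821063
Iteration 3:
  f(0.742142) = 0.186249
  f(0.821063) = 0.007300
  x_4 = 0.821063 - 0.007300×(0.821063 - 0.742142)/(0.007300 - 0.186249)
       = 0.824282
Iteration 4:
  f(0.821063) = 0.007300
  f(0.824282) = -0.000357
  x_5 = 0.824282 - (-0.000357)×(0.824282 - 0.821063)/(-0.000357 - 0.007300)
       = 0.824132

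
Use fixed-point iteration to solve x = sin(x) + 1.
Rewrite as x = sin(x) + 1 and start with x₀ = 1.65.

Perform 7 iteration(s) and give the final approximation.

Equation: x = sin(x) + 1
Fixed-point form: x = sin(x) + 1
x₀ = 1.65

x_1 = g(1.650000) = 1.996865
x_2 = g(1.996865) = 1.910598
x_3 = g(1.910598) = 1.942821
x_4 = g(1.942821) = 1.931593
x_5 = g(1.931593) = 1.935616
x_6 = g(1.935616) = 1.934188
x_7 = g(1.934188) = 1.934697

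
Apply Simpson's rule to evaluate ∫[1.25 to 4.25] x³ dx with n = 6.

f(x) = x³
a = 1.25, b = 4.25, n = 6
h = (b - a)/n = 0.500000

Simpson's rule: (h/3)[f(x₀) + 4f(x₁) + 2f(x₂) + ... + f(xₙ)]

x_0 = 1.2500, f(x_0) = 1.953125, coefficient = 1
x_1 = 1.7500, f(x_1) = 5.359375, coefficient = 4
x_2 = 2.2500, f(x_2) = 11.390625, coefficient = 2
x_3 = 2.7500, f(x_3) = 20.796875, coefficient = 4
x_4 = 3.2500, f(x_4) = 34.328125, coefficient = 2
x_5 = 3.7500, f(x_5) = 52.734375, coefficient = 4
x_6 = 4.2500, f(x_6) = 76.765625, coefficient = 1

I ≈ (0.500000/3) × 485.718750 = 80.953125
Exact value: 80.953125
Error: 0.000000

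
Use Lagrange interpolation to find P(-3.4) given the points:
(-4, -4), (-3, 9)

Lagrange interpolation formula:
P(x) = Σ yᵢ × Lᵢ(x)
where Lᵢ(x) = Π_{j≠i} (x - xⱼ)/(xᵢ - xⱼ)

L_0(-3.4) = (-3.4 - (-3))/(-4 - (-3)) = 0.400000
L_1(-3.4) = (-3.4 - (-4))/(-3 - (-4)) = 0.600000

P(-3.4) = (-4)×L_0(-3.4) + 9×L_1(-3.4)
P(-3.4) = 3.800000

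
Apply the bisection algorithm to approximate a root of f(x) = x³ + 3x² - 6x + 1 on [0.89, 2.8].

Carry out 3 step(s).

f(x) = x³ + 3x² - 6x + 1
Initial interval: [0.89, 2.8]

Iteration 1:
  c_1 = (0.890000 + 2.800000)/2 = 1.845000
  f(c_1) = f(1.845000) = 6.422501
  f(a) × f(c) < 0, new interval: [0.890000, 1.845000]
Iteration 2:
  c_2 = (0.890000 + 1.845000)/2 = 1.367500
  f(c_2) = f(1.367500) = 0.962471
  f(a) × f(c) < 0, new interval: [0.890000, 1.367500]
Iteration 3:
  c_3 = (0.890000 + 1.367500)/2 = 1.128750
  f(c_3) = f(1.128750) = -0.512156
  f(a) × f(c) ≥ 0, new interval: [1.128750, 1.367500]

After 3 iteration(s), the approximation is c_3 = 1.128750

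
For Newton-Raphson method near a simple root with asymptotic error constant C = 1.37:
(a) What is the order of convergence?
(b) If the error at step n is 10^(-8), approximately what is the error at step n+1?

(a) Newton-Raphson has quadratic (order 2) convergence near simple roots.
    This means |e_{n+1}| ≈ C|e_n|².

(b) With |e_n| = 10^(-8) and C = 1.37:
    |e_{n+1}| ≈ 1.37 × (10^(-8))² = 1.37 × 10^(-16)

(a) 2 (quadratic); (b) |e_{n+1}| ≈ 1.370e-16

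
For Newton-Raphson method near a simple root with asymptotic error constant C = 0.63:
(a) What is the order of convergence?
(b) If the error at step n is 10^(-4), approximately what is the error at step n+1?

(a) Newton-Raphson has quadratic (order 2) convergence near simple roots.
    This means |e_{n+1}| ≈ C|e_n|².

(b) With |e_n| = 10^(-4) and C = 0.63:
    |e_{n+1}| ≈ 0.63 × (10^(-4))² = 0.63 × 10^(-8)

(a) 2 (quadratic); (b) |e_{n+1}| ≈ 6.300e-09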